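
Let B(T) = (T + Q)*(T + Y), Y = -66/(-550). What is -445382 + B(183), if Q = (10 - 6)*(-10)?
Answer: -10479896/25 ≈ -4.1920e+5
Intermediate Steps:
Y = 3/25 (Y = -66*(-1/550) = 3/25 ≈ 0.12000)
Q = -40 (Q = 4*(-10) = -40)
B(T) = (-40 + T)*(3/25 + T) (B(T) = (T - 40)*(T + 3/25) = (-40 + T)*(3/25 + T))
-445382 + B(183) = -445382 + (-24/5 + 183² - 997/25*183) = -445382 + (-24/5 + 33489 - 182451/25) = -445382 + 654654/25 = -10479896/25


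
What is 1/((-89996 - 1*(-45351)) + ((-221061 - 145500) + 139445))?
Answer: -1/271761 ≈ -3.6797e-6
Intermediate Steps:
1/((-89996 - 1*(-45351)) + ((-221061 - 145500) + 139445)) = 1/((-89996 + 45351) + (-366561 + 139445)) = 1/(-44645 - 227116) = 1/(-271761) = -1/271761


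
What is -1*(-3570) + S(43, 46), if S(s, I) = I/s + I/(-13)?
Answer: 1994250/559 ≈ 3567.5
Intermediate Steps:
S(s, I) = -I/13 + I/s (S(s, I) = I/s + I*(-1/13) = I/s - I/13 = -I/13 + I/s)
-1*(-3570) + S(43, 46) = -1*(-3570) + (-1/13*46 + 46/43) = 3570 + (-46/13 + 46*(1/43)) = 3570 + (-46/13 + 46/43) = 3570 - 1380/559 = 1994250/559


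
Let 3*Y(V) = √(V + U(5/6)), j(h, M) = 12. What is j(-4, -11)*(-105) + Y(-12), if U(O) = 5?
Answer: -1260 + I*√7/3 ≈ -1260.0 + 0.88192*I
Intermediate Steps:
Y(V) = √(5 + V)/3 (Y(V) = √(V + 5)/3 = √(5 + V)/3)
j(-4, -11)*(-105) + Y(-12) = 12*(-105) + √(5 - 12)/3 = -1260 + √(-7)/3 = -1260 + (I*√7)/3 = -1260 + I*√7/3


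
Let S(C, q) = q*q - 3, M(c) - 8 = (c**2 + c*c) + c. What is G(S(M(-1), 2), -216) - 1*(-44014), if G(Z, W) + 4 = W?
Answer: 43794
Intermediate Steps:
M(c) = 8 + c + 2*c**2 (M(c) = 8 + ((c**2 + c*c) + c) = 8 + ((c**2 + c**2) + c) = 8 + (2*c**2 + c) = 8 + (c + 2*c**2) = 8 + c + 2*c**2)
S(C, q) = -3 + q**2 (S(C, q) = q**2 - 3 = -3 + q**2)
G(Z, W) = -4 + W
G(S(M(-1), 2), -216) - 1*(-44014) = (-4 - 216) - 1*(-44014) = -220 + 44014 = 43794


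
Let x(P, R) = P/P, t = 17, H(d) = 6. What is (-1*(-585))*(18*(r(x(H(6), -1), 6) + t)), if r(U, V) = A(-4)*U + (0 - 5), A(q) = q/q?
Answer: 136890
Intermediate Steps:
x(P, R) = 1
A(q) = 1
r(U, V) = -5 + U (r(U, V) = 1*U + (0 - 5) = U - 5 = -5 + U)
(-1*(-585))*(18*(r(x(H(6), -1), 6) + t)) = (-1*(-585))*(18*((-5 + 1) + 17)) = 585*(18*(-4 + 17)) = 585*(18*13) = 585*234 = 136890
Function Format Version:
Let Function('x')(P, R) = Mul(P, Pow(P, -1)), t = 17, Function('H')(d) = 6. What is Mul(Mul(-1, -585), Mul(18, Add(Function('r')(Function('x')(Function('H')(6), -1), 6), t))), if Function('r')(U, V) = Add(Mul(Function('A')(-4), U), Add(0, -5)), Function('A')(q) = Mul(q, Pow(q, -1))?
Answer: 136890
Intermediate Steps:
Function('x')(P, R) = 1
Function('A')(q) = 1
Function('r')(U, V) = Add(-5, U) (Function('r')(U, V) = Add(Mul(1, U), Add(0, -5)) = Add(U, -5) = Add(-5, U))
Mul(Mul(-1, -585), Mul(18, Add(Function('r')(Function('x')(Function('H')(6), -1), 6), t))) = Mul(Mul(-1, -585), Mul(18, Add(Add(-5, 1), 17))) = Mul(585, Mul(18, Add(-4, 17))) = Mul(585, Mul(18, 13)) = Mul(585, 234) = 136890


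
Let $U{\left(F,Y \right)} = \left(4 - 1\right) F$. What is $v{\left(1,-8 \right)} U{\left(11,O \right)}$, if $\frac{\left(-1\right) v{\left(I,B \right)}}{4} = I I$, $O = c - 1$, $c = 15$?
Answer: $-132$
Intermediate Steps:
$O = 14$ ($O = 15 - 1 = 14$)
$v{\left(I,B \right)} = - 4 I^{2}$ ($v{\left(I,B \right)} = - 4 I I = - 4 I^{2}$)
$U{\left(F,Y \right)} = 3 F$
$v{\left(1,-8 \right)} U{\left(11,O \right)} = - 4 \cdot 1^{2} \cdot 3 \cdot 11 = \left(-4\right) 1 \cdot 33 = \left(-4\right) 33 = -132$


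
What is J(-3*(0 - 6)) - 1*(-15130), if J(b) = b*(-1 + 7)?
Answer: 15238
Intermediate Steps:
J(b) = 6*b (J(b) = b*6 = 6*b)
J(-3*(0 - 6)) - 1*(-15130) = 6*(-3*(0 - 6)) - 1*(-15130) = 6*(-3*(-6)) + 15130 = 6*18 + 15130 = 108 + 15130 = 15238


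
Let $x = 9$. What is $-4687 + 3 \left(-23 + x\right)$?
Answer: $-4729$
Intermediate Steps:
$-4687 + 3 \left(-23 + x\right) = -4687 + 3 \left(-23 + 9\right) = -4687 + 3 \left(-14\right) = -4687 - 42 = -4729$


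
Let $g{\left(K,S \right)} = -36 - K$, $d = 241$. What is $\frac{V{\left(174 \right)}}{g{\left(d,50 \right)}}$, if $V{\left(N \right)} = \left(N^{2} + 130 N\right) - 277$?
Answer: $- \frac{52619}{277} \approx -189.96$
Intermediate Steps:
$V{\left(N \right)} = -277 + N^{2} + 130 N$
$\frac{V{\left(174 \right)}}{g{\left(d,50 \right)}} = \frac{-277 + 174^{2} + 130 \cdot 174}{-36 - 241} = \frac{-277 + 30276 + 22620}{-36 - 241} = \frac{52619}{-277} = 52619 \left(- \frac{1}{277}\right) = - \frac{52619}{277}$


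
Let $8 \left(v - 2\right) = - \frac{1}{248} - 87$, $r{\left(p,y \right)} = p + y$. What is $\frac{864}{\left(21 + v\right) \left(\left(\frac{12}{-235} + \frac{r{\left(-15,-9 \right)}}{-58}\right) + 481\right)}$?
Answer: $\frac{2336421888}{15782422957} \approx 0.14804$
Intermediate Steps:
$v = - \frac{17609}{1984}$ ($v = 2 + \frac{- \frac{1}{248} - 87}{8} = 2 + \frac{1}{8} \left(- \frac{21577}{248}\right) = 2 - \frac{21577}{1984} = - \frac{17609}{1984} \approx -8.8755$)
$\frac{864}{\left(21 + v\right) \left(\left(\frac{12}{-235} + \frac{r{\left(-15,-9 \right)}}{-58}\right) + 481\right)} = \frac{864}{\left(21 - \frac{17609}{1984}\right) \left(\left(\frac{12}{-235} + \frac{-15 - 9}{-58}\right) + 481\right)} = \frac{864}{\frac{24055}{1984} \left(\left(12 \left(- \frac{1}{235}\right) - - \frac{12}{29}\right) + 481\right)} = \frac{864}{\frac{24055}{1984} \left(\left(- \frac{12}{235} + \frac{12}{29}\right) + 481\right)} = \frac{864}{\frac{24055}{1984} \left(\frac{2472}{6815} + 481\right)} = \frac{864}{\frac{24055}{1984} \cdot \frac{3280487}{6815}} = \frac{864}{\frac{15782422957}{2704192}} = 864 \cdot \frac{2704192}{15782422957} = \frac{2336421888}{15782422957}$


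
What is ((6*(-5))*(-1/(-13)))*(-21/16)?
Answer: 315/104 ≈ 3.0288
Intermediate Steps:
((6*(-5))*(-1/(-13)))*(-21/16) = (-(-30)*(-1)/13)*(-21*1/16) = -30*1/13*(-21/16) = -30/13*(-21/16) = 315/104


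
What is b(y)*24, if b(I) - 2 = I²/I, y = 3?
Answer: 120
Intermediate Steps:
b(I) = 2 + I (b(I) = 2 + I²/I = 2 + I)
b(y)*24 = (2 + 3)*24 = 5*24 = 120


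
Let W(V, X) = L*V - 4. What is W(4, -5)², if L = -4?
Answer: 400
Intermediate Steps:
W(V, X) = -4 - 4*V (W(V, X) = -4*V - 4 = -4 - 4*V)
W(4, -5)² = (-4 - 4*4)² = (-4 - 16)² = (-20)² = 400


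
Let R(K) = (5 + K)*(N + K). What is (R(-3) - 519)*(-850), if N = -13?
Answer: 468350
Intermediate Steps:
R(K) = (-13 + K)*(5 + K) (R(K) = (5 + K)*(-13 + K) = (-13 + K)*(5 + K))
(R(-3) - 519)*(-850) = ((-65 + (-3)**2 - 8*(-3)) - 519)*(-850) = ((-65 + 9 + 24) - 519)*(-850) = (-32 - 519)*(-850) = -551*(-850) = 468350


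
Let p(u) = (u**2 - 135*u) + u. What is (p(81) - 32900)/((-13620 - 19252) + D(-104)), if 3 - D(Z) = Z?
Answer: 37193/32765 ≈ 1.1351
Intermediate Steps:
D(Z) = 3 - Z
p(u) = u**2 - 134*u
(p(81) - 32900)/((-13620 - 19252) + D(-104)) = (81*(-134 + 81) - 32900)/((-13620 - 19252) + (3 - 1*(-104))) = (81*(-53) - 32900)/(-32872 + (3 + 104)) = (-4293 - 32900)/(-32872 + 107) = -37193/(-32765) = -37193*(-1/32765) = 37193/32765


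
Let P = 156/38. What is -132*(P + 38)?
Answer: -105600/19 ≈ -5557.9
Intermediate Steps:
P = 78/19 (P = 156*(1/38) = 78/19 ≈ 4.1053)
-132*(P + 38) = -132*(78/19 + 38) = -132*800/19 = -105600/19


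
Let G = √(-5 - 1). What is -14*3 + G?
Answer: -42 + I*√6 ≈ -42.0 + 2.4495*I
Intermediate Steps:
G = I*√6 (G = √(-6) = I*√6 ≈ 2.4495*I)
-14*3 + G = -14*3 + I*√6 = -42 + I*√6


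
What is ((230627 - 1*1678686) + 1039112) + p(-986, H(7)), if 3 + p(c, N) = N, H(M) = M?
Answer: -408943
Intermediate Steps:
p(c, N) = -3 + N
((230627 - 1*1678686) + 1039112) + p(-986, H(7)) = ((230627 - 1*1678686) + 1039112) + (-3 + 7) = ((230627 - 1678686) + 1039112) + 4 = (-1448059 + 1039112) + 4 = -408947 + 4 = -408943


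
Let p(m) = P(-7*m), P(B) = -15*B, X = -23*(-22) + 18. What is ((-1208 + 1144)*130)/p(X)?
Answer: -416/2751 ≈ -0.15122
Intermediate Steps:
X = 524 (X = 506 + 18 = 524)
p(m) = 105*m (p(m) = -(-105)*m = 105*m)
((-1208 + 1144)*130)/p(X) = ((-1208 + 1144)*130)/((105*524)) = -64*130/55020 = -8320*1/55020 = -416/2751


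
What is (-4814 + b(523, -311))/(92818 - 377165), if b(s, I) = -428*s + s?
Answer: 228135/284347 ≈ 0.80231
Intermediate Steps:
b(s, I) = -427*s
(-4814 + b(523, -311))/(92818 - 377165) = (-4814 - 427*523)/(92818 - 377165) = (-4814 - 223321)/(-284347) = -228135*(-1/284347) = 228135/284347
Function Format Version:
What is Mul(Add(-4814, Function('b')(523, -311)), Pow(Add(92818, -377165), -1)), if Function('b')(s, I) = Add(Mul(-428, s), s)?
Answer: Rational(228135, 284347) ≈ 0.80231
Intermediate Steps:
Function('b')(s, I) = Mul(-427, s)
Mul(Add(-4814, Function('b')(523, -311)), Pow(Add(92818, -377165), -1)) = Mul(Add(-4814, Mul(-427, 523)), Pow(Add(92818, -377165), -1)) = Mul(Add(-4814, -223321), Pow(-284347, -1)) = Mul(-228135, Rational(-1, 284347)) = Rational(228135, 284347)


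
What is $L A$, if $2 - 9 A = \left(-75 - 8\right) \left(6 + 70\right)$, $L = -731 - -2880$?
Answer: $\frac{13560190}{9} \approx 1.5067 \cdot 10^{6}$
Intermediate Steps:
$L = 2149$ ($L = -731 + 2880 = 2149$)
$A = \frac{6310}{9}$ ($A = \frac{2}{9} - \frac{\left(-75 - 8\right) \left(6 + 70\right)}{9} = \frac{2}{9} - \frac{\left(-83\right) 76}{9} = \frac{2}{9} - - \frac{6308}{9} = \frac{2}{9} + \frac{6308}{9} = \frac{6310}{9} \approx 701.11$)
$L A = 2149 \cdot \frac{6310}{9} = \frac{13560190}{9}$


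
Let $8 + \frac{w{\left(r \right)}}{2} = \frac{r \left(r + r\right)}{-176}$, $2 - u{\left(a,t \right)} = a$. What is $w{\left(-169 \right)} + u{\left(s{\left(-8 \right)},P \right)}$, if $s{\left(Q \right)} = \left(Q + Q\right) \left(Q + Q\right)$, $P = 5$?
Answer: $- \frac{40441}{44} \approx -919.11$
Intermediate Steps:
$s{\left(Q \right)} = 4 Q^{2}$ ($s{\left(Q \right)} = 2 Q 2 Q = 4 Q^{2}$)
$u{\left(a,t \right)} = 2 - a$
$w{\left(r \right)} = -16 - \frac{r^{2}}{44}$ ($w{\left(r \right)} = -16 + 2 \frac{r \left(r + r\right)}{-176} = -16 + 2 r 2 r \left(- \frac{1}{176}\right) = -16 + 2 \cdot 2 r^{2} \left(- \frac{1}{176}\right) = -16 + 2 \left(- \frac{r^{2}}{88}\right) = -16 - \frac{r^{2}}{44}$)
$w{\left(-169 \right)} + u{\left(s{\left(-8 \right)},P \right)} = \left(-16 - \frac{\left(-169\right)^{2}}{44}\right) + \left(2 - 4 \left(-8\right)^{2}\right) = \left(-16 - \frac{28561}{44}\right) + \left(2 - 4 \cdot 64\right) = \left(-16 - \frac{28561}{44}\right) + \left(2 - 256\right) = - \frac{29265}{44} + \left(2 - 256\right) = - \frac{29265}{44} - 254 = - \frac{40441}{44}$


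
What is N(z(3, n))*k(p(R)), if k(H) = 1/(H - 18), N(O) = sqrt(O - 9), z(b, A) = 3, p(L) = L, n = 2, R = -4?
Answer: -I*sqrt(6)/22 ≈ -0.11134*I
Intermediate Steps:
N(O) = sqrt(-9 + O)
k(H) = 1/(-18 + H)
N(z(3, n))*k(p(R)) = sqrt(-9 + 3)/(-18 - 4) = sqrt(-6)/(-22) = (I*sqrt(6))*(-1/22) = -I*sqrt(6)/22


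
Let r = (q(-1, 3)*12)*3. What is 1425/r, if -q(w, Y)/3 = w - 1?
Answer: 475/72 ≈ 6.5972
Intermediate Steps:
q(w, Y) = 3 - 3*w (q(w, Y) = -3*(w - 1) = -3*(-1 + w) = 3 - 3*w)
r = 216 (r = ((3 - 3*(-1))*12)*3 = ((3 + 3)*12)*3 = (6*12)*3 = 72*3 = 216)
1425/r = 1425/216 = 1425*(1/216) = 475/72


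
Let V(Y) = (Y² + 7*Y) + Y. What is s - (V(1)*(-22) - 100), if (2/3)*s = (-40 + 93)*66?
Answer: 5545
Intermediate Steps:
V(Y) = Y² + 8*Y
s = 5247 (s = 3*((-40 + 93)*66)/2 = 3*(53*66)/2 = (3/2)*3498 = 5247)
s - (V(1)*(-22) - 100) = 5247 - ((1*(8 + 1))*(-22) - 100) = 5247 - ((1*9)*(-22) - 100) = 5247 - (9*(-22) - 100) = 5247 - (-198 - 100) = 5247 - 1*(-298) = 5247 + 298 = 5545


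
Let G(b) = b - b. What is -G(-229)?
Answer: 0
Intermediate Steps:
G(b) = 0
-G(-229) = -1*0 = 0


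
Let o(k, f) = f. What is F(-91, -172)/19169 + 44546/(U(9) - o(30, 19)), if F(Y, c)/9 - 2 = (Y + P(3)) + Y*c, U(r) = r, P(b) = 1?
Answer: -426250757/95845 ≈ -4447.3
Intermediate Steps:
F(Y, c) = 27 + 9*Y + 9*Y*c (F(Y, c) = 18 + 9*((Y + 1) + Y*c) = 18 + 9*((1 + Y) + Y*c) = 18 + 9*(1 + Y + Y*c) = 18 + (9 + 9*Y + 9*Y*c) = 27 + 9*Y + 9*Y*c)
F(-91, -172)/19169 + 44546/(U(9) - o(30, 19)) = (27 + 9*(-91) + 9*(-91)*(-172))/19169 + 44546/(9 - 1*19) = (27 - 819 + 140868)*(1/19169) + 44546/(9 - 19) = 140076*(1/19169) + 44546/(-10) = 140076/19169 + 44546*(-⅒) = 140076/19169 - 22273/5 = -426250757/95845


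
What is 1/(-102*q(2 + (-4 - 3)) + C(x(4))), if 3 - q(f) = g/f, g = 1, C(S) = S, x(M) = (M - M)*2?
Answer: -5/1632 ≈ -0.0030637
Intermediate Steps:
x(M) = 0 (x(M) = 0*2 = 0)
q(f) = 3 - 1/f
1/(-102*q(2 + (-4 - 3)) + C(x(4))) = 1/(-102*(3 - 1/(2 + (-4 - 3))) + 0) = 1/(-102*(3 - 1/(2 - 7)) + 0) = 1/(-102*(3 - 1/(-5)) + 0) = 1/(-102*(3 - 1*(-1/5)) + 0) = 1/(-102*(3 + 1/5) + 0) = 1/(-102*16/5 + 0) = 1/(-1632/5 + 0) = 1/(-1632/5) = -5/1632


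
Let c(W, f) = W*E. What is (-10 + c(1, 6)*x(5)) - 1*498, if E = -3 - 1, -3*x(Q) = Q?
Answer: -1504/3 ≈ -501.33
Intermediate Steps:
x(Q) = -Q/3
E = -4
c(W, f) = -4*W (c(W, f) = W*(-4) = -4*W)
(-10 + c(1, 6)*x(5)) - 1*498 = (-10 + (-4*1)*(-⅓*5)) - 1*498 = (-10 - 4*(-5/3)) - 498 = (-10 + 20/3) - 498 = -10/3 - 498 = -1504/3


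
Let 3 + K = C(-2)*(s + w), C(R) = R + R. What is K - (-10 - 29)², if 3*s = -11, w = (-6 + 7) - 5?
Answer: -4480/3 ≈ -1493.3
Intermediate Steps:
C(R) = 2*R
w = -4 (w = 1 - 5 = -4)
s = -11/3 (s = (⅓)*(-11) = -11/3 ≈ -3.6667)
K = 83/3 (K = -3 + (2*(-2))*(-11/3 - 4) = -3 - 4*(-23/3) = -3 + 92/3 = 83/3 ≈ 27.667)
K - (-10 - 29)² = 83/3 - (-10 - 29)² = 83/3 - 1*(-39)² = 83/3 - 1*1521 = 83/3 - 1521 = -4480/3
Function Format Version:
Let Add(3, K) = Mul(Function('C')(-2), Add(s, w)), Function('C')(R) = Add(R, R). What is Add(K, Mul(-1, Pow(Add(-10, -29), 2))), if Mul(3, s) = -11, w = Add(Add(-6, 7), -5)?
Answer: Rational(-4480, 3) ≈ -1493.3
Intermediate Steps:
Function('C')(R) = Mul(2, R)
w = -4 (w = Add(1, -5) = -4)
s = Rational(-11, 3) (s = Mul(Rational(1, 3), -11) = Rational(-11, 3) ≈ -3.6667)
K = Rational(83, 3) (K = Add(-3, Mul(Mul(2, -2), Add(Rational(-11, 3), -4))) = Add(-3, Mul(-4, Rational(-23, 3))) = Add(-3, Rational(92, 3)) = Rational(83, 3) ≈ 27.667)
Add(K, Mul(-1, Pow(Add(-10, -29), 2))) = Add(Rational(83, 3), Mul(-1, Pow(Add(-10, -29), 2))) = Add(Rational(83, 3), Mul(-1, Pow(-39, 2))) = Add(Rational(83, 3), Mul(-1, 1521)) = Add(Rational(83, 3), -1521) = Rational(-4480, 3)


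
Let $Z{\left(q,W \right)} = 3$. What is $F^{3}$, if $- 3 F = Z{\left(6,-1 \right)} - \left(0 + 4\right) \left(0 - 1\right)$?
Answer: $- \frac{343}{27} \approx -12.704$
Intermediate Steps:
$F = - \frac{7}{3}$ ($F = - \frac{3 - \left(0 + 4\right) \left(0 - 1\right)}{3} = - \frac{3 - 4 \left(-1\right)}{3} = - \frac{3 - -4}{3} = - \frac{3 + 4}{3} = \left(- \frac{1}{3}\right) 7 = - \frac{7}{3} \approx -2.3333$)
$F^{3} = \left(- \frac{7}{3}\right)^{3} = - \frac{343}{27}$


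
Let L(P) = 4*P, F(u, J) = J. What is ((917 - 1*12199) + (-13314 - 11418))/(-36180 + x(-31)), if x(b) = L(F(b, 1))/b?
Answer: 558217/560792 ≈ 0.99541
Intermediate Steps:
x(b) = 4/b (x(b) = (4*1)/b = 4/b)
((917 - 1*12199) + (-13314 - 11418))/(-36180 + x(-31)) = ((917 - 1*12199) + (-13314 - 11418))/(-36180 + 4/(-31)) = ((917 - 12199) - 24732)/(-36180 + 4*(-1/31)) = (-11282 - 24732)/(-36180 - 4/31) = -36014/(-1121584/31) = -36014*(-31/1121584) = 558217/560792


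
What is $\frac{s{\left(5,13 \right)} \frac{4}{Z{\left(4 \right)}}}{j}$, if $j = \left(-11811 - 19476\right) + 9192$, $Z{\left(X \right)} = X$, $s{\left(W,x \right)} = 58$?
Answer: $- \frac{58}{22095} \approx -0.002625$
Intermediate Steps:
$j = -22095$ ($j = -31287 + 9192 = -22095$)
$\frac{s{\left(5,13 \right)} \frac{4}{Z{\left(4 \right)}}}{j} = \frac{58 \cdot \frac{4}{4}}{-22095} = 58 \cdot 4 \cdot \frac{1}{4} \left(- \frac{1}{22095}\right) = 58 \cdot 1 \left(- \frac{1}{22095}\right) = 58 \left(- \frac{1}{22095}\right) = - \frac{58}{22095}$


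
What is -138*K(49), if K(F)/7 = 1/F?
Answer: -138/7 ≈ -19.714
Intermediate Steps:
K(F) = 7/F
-138*K(49) = -966/49 = -138*⅐ = -138/7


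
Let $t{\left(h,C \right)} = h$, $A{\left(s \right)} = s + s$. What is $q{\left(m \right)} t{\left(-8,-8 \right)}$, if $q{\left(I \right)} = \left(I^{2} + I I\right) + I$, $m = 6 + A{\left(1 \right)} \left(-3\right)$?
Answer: $0$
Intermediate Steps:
$A{\left(s \right)} = 2 s$
$m = 0$ ($m = 6 + 2 \cdot 1 \left(-3\right) = 6 + 2 \left(-3\right) = 6 - 6 = 0$)
$q{\left(I \right)} = I + 2 I^{2}$ ($q{\left(I \right)} = \left(I^{2} + I^{2}\right) + I = 2 I^{2} + I = I + 2 I^{2}$)
$q{\left(m \right)} t{\left(-8,-8 \right)} = 0 \left(1 + 2 \cdot 0\right) \left(-8\right) = 0 \left(1 + 0\right) \left(-8\right) = 0 \cdot 1 \left(-8\right) = 0 \left(-8\right) = 0$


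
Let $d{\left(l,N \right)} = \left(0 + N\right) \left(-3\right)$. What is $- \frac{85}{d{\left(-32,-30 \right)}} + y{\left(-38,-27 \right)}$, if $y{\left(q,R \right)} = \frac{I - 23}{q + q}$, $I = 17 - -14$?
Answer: $- \frac{359}{342} \approx -1.0497$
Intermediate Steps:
$d{\left(l,N \right)} = - 3 N$ ($d{\left(l,N \right)} = N \left(-3\right) = - 3 N$)
$I = 31$ ($I = 17 + 14 = 31$)
$y{\left(q,R \right)} = \frac{4}{q}$ ($y{\left(q,R \right)} = \frac{31 - 23}{q + q} = \frac{8}{2 q} = 8 \frac{1}{2 q} = \frac{4}{q}$)
$- \frac{85}{d{\left(-32,-30 \right)}} + y{\left(-38,-27 \right)} = - \frac{85}{\left(-3\right) \left(-30\right)} + \frac{4}{-38} = - \frac{85}{90} + 4 \left(- \frac{1}{38}\right) = \left(-85\right) \frac{1}{90} - \frac{2}{19} = - \frac{17}{18} - \frac{2}{19} = - \frac{359}{342}$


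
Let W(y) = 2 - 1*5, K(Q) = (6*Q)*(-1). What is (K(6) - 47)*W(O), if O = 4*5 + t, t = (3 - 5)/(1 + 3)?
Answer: 249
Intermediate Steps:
t = -½ (t = -2/4 = -2*¼ = -½ ≈ -0.50000)
K(Q) = -6*Q
O = 39/2 (O = 4*5 - ½ = 20 - ½ = 39/2 ≈ 19.500)
W(y) = -3 (W(y) = 2 - 5 = -3)
(K(6) - 47)*W(O) = (-6*6 - 47)*(-3) = (-36 - 47)*(-3) = -83*(-3) = 249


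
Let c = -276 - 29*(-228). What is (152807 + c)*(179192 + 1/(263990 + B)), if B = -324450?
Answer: 1724147037330617/60460 ≈ 2.8517e+10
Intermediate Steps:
c = 6336 (c = -276 + 6612 = 6336)
(152807 + c)*(179192 + 1/(263990 + B)) = (152807 + 6336)*(179192 + 1/(263990 - 324450)) = 159143*(179192 + 1/(-60460)) = 159143*(179192 - 1/60460) = 159143*(10833948319/60460) = 1724147037330617/60460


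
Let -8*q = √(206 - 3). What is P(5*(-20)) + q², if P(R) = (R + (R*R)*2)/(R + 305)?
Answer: 263043/2624 ≈ 100.24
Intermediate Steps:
P(R) = (R + 2*R²)/(305 + R) (P(R) = (R + R²*2)/(305 + R) = (R + 2*R²)/(305 + R))
q = -√203/8 (q = -√(206 - 3)/8 = -√203/8 ≈ -1.7810)
P(5*(-20)) + q² = (5*(-20))*(1 + 2*(5*(-20)))/(305 + 5*(-20)) + (-√203/8)² = -100*(1 + 2*(-100))/(305 - 100) + 203/64 = -100*(1 - 200)/205 + 203/64 = -100*1/205*(-199) + 203/64 = 3980/41 + 203/64 = 263043/2624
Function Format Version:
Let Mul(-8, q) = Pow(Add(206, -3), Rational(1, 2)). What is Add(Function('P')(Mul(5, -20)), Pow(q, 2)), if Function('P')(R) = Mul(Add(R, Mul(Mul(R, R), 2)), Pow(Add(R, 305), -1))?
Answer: Rational(263043, 2624) ≈ 100.24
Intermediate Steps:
Function('P')(R) = Mul(Pow(Add(305, R), -1), Add(R, Mul(2, Pow(R, 2)))) (Function('P')(R) = Mul(Add(R, Mul(Pow(R, 2), 2)), Pow(Add(305, R), -1)) = Mul(Add(R, Mul(2, Pow(R, 2))), Pow(Add(305, R), -1)) = Mul(Pow(Add(305, R), -1), Add(R, Mul(2, Pow(R, 2)))))
q = Mul(Rational(-1, 8), Pow(203, Rational(1, 2))) (q = Mul(Rational(-1, 8), Pow(Add(206, -3), Rational(1, 2))) = Mul(Rational(-1, 8), Pow(203, Rational(1, 2))) ≈ -1.7810)
Add(Function('P')(Mul(5, -20)), Pow(q, 2)) = Add(Mul(Mul(5, -20), Pow(Add(305, Mul(5, -20)), -1), Add(1, Mul(2, Mul(5, -20)))), Pow(Mul(Rational(-1, 8), Pow(203, Rational(1, 2))), 2)) = Add(Mul(-100, Pow(Add(305, -100), -1), Add(1, Mul(2, -100))), Rational(203, 64)) = Add(Mul(-100, Pow(205, -1), Add(1, -200)), Rational(203, 64)) = Add(Mul(-100, Rational(1, 205), -199), Rational(203, 64)) = Add(Rational(3980, 41), Rational(203, 64)) = Rational(263043, 2624)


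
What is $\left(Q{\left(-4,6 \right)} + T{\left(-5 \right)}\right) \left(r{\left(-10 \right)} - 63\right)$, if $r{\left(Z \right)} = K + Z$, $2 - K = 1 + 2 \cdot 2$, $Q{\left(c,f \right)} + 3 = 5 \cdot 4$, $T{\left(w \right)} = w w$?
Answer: $-3192$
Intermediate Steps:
$T{\left(w \right)} = w^{2}$
$Q{\left(c,f \right)} = 17$ ($Q{\left(c,f \right)} = -3 + 5 \cdot 4 = -3 + 20 = 17$)
$K = -3$ ($K = 2 - \left(1 + 2 \cdot 2\right) = 2 - \left(1 + 4\right) = 2 - 5 = -3$)
$r{\left(Z \right)} = -3 + Z$
$\left(Q{\left(-4,6 \right)} + T{\left(-5 \right)}\right) \left(r{\left(-10 \right)} - 63\right) = \left(17 + \left(-5\right)^{2}\right) \left(\left(-3 - 10\right) - 63\right) = \left(17 + 25\right) \left(-13 - 63\right) = 42 \left(-76\right) = -3192$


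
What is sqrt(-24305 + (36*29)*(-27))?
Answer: I*sqrt(52493) ≈ 229.11*I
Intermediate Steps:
sqrt(-24305 + (36*29)*(-27)) = sqrt(-24305 + 1044*(-27)) = sqrt(-24305 - 28188) = sqrt(-52493) = I*sqrt(52493)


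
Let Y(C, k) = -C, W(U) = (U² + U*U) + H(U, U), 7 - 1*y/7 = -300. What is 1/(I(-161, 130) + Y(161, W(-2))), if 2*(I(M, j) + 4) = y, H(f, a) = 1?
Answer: 2/1819 ≈ 0.0010995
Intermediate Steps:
y = 2149 (y = 49 - 7*(-300) = 49 + 2100 = 2149)
I(M, j) = 2141/2 (I(M, j) = -4 + (½)*2149 = -4 + 2149/2 = 2141/2)
W(U) = 1 + 2*U² (W(U) = (U² + U*U) + 1 = (U² + U²) + 1 = 2*U² + 1 = 1 + 2*U²)
1/(I(-161, 130) + Y(161, W(-2))) = 1/(2141/2 - 1*161) = 1/(2141/2 - 161) = 1/(1819/2) = 2/1819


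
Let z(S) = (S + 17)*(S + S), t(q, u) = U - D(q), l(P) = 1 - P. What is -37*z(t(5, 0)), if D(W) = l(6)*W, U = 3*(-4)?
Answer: -28860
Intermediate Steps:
U = -12
D(W) = -5*W (D(W) = (1 - 1*6)*W = (1 - 6)*W = -5*W)
t(q, u) = -12 + 5*q (t(q, u) = -12 - (-5)*q = -12 + 5*q)
z(S) = 2*S*(17 + S) (z(S) = (17 + S)*(2*S) = 2*S*(17 + S))
-37*z(t(5, 0)) = -74*(-12 + 5*5)*(17 + (-12 + 5*5)) = -74*(-12 + 25)*(17 + (-12 + 25)) = -74*13*(17 + 13) = -74*13*30 = -37*780 = -28860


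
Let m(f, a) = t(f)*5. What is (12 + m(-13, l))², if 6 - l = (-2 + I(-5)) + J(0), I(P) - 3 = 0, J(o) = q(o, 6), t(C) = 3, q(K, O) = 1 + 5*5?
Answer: 729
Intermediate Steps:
q(K, O) = 26 (q(K, O) = 1 + 25 = 26)
J(o) = 26
I(P) = 3 (I(P) = 3 + 0 = 3)
l = -21 (l = 6 - ((-2 + 3) + 26) = 6 - (1 + 26) = 6 - 1*27 = 6 - 27 = -21)
m(f, a) = 15 (m(f, a) = 3*5 = 15)
(12 + m(-13, l))² = (12 + 15)² = 27² = 729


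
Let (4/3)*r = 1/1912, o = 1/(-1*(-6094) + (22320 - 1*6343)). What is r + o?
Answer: 73861/168799008 ≈ 0.00043757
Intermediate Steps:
o = 1/22071 (o = 1/(6094 + (22320 - 6343)) = 1/(6094 + 15977) = 1/22071 ≈ 4.5308e-5)
r = 3/7648 (r = (¾)/1912 = (¾)*(1/1912) = 3/7648 ≈ 0.00039226)
r + o = 3/7648 + 1/22071 = 73861/168799008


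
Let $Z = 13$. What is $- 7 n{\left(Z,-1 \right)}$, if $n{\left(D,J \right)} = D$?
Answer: $-91$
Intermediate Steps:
$- 7 n{\left(Z,-1 \right)} = \left(-7\right) 13 = -91$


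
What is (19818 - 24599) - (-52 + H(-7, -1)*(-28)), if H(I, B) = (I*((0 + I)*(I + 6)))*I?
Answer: 4875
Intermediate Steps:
H(I, B) = I³*(6 + I) (H(I, B) = (I*(I*(6 + I)))*I = (I²*(6 + I))*I = I³*(6 + I))
(19818 - 24599) - (-52 + H(-7, -1)*(-28)) = (19818 - 24599) - (-52 + ((-7)³*(6 - 7))*(-28)) = -4781 - (-52 - 343*(-1)*(-28)) = -4781 - (-52 + 343*(-28)) = -4781 - (-52 - 9604) = -4781 - 1*(-9656) = -4781 + 9656 = 4875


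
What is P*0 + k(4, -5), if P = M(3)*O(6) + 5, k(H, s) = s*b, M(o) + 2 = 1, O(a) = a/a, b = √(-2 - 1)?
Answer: -5*I*√3 ≈ -8.6602*I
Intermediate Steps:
b = I*√3 (b = √(-3) = I*√3 ≈ 1.732*I)
O(a) = 1
M(o) = -1 (M(o) = -2 + 1 = -1)
k(H, s) = I*s*√3 (k(H, s) = s*(I*√3) = I*s*√3)
P = 4 (P = -1*1 + 5 = -1 + 5 = 4)
P*0 + k(4, -5) = 4*0 + I*(-5)*√3 = 0 - 5*I*√3 = -5*I*√3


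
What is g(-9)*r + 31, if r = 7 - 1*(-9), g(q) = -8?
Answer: -97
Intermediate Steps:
r = 16 (r = 7 + 9 = 16)
g(-9)*r + 31 = -8*16 + 31 = -128 + 31 = -97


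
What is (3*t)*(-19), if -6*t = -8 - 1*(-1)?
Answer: -133/2 ≈ -66.500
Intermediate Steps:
t = 7/6 (t = -(-8 - 1*(-1))/6 = -(-8 + 1)/6 = -1/6*(-7) = 7/6 ≈ 1.1667)
(3*t)*(-19) = (3*(7/6))*(-19) = (7/2)*(-19) = -133/2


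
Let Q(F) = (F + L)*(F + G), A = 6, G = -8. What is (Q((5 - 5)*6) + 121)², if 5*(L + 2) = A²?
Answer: 157609/25 ≈ 6304.4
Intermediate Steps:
L = 26/5 (L = -2 + (⅕)*6² = -2 + (⅕)*36 = -2 + 36/5 = 26/5 ≈ 5.2000)
Q(F) = (-8 + F)*(26/5 + F) (Q(F) = (F + 26/5)*(F - 8) = (26/5 + F)*(-8 + F) = (-8 + F)*(26/5 + F))
(Q((5 - 5)*6) + 121)² = ((-208/5 + ((5 - 5)*6)² - 14*(5 - 5)*6/5) + 121)² = ((-208/5 + (0*6)² - 0*6) + 121)² = ((-208/5 + 0² - 14/5*0) + 121)² = ((-208/5 + 0 + 0) + 121)² = (-208/5 + 121)² = (397/5)² = 157609/25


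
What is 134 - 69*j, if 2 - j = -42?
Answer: -2902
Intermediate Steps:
j = 44 (j = 2 - 1*(-42) = 2 + 42 = 44)
134 - 69*j = 134 - 69*44 = 134 - 3036 = -2902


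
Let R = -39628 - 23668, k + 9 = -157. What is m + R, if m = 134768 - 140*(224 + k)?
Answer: 63352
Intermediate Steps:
k = -166 (k = -9 - 157 = -166)
R = -63296
m = 126648 (m = 134768 - 140*(224 - 166) = 134768 - 140*58 = 134768 - 1*8120 = 134768 - 8120 = 126648)
m + R = 126648 - 63296 = 63352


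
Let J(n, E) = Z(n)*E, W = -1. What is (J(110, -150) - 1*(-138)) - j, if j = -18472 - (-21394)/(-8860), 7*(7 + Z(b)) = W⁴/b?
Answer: 6706979819/341110 ≈ 19662.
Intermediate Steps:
Z(b) = -7 + 1/(7*b) (Z(b) = -7 + ((-1)⁴/b)/7 = -7 + (1/b)/7 = -7 + 1/(7*b))
J(n, E) = E*(-7 + 1/(7*n)) (J(n, E) = (-7 + 1/(7*n))*E = E*(-7 + 1/(7*n)))
j = -81841657/4430 (j = -18472 - (-21394)*(-1)/8860 = -18472 - 1*10697/4430 = -18472 - 10697/4430 = -81841657/4430 ≈ -18474.)
(J(110, -150) - 1*(-138)) - j = ((-7*(-150) + (⅐)*(-150)/110) - 1*(-138)) - 1*(-81841657/4430) = ((1050 + (⅐)*(-150)*(1/110)) + 138) + 81841657/4430 = ((1050 - 15/77) + 138) + 81841657/4430 = (80835/77 + 138) + 81841657/4430 = 91461/77 + 81841657/4430 = 6706979819/341110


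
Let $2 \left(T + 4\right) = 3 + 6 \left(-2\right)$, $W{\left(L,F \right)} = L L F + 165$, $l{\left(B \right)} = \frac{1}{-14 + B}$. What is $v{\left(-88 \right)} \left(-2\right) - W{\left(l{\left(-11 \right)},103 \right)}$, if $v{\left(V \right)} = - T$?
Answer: $- \frac{113853}{625} \approx -182.16$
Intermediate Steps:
$W{\left(L,F \right)} = 165 + F L^{2}$ ($W{\left(L,F \right)} = L^{2} F + 165 = F L^{2} + 165 = 165 + F L^{2}$)
$T = - \frac{17}{2}$ ($T = -4 + \frac{3 + 6 \left(-2\right)}{2} = -4 + \frac{3 - 12}{2} = -4 + \frac{1}{2} \left(-9\right) = -4 - \frac{9}{2} = - \frac{17}{2} \approx -8.5$)
$v{\left(V \right)} = \frac{17}{2}$ ($v{\left(V \right)} = \left(-1\right) \left(- \frac{17}{2}\right) = \frac{17}{2}$)
$v{\left(-88 \right)} \left(-2\right) - W{\left(l{\left(-11 \right)},103 \right)} = \frac{17}{2} \left(-2\right) - \left(165 + 103 \left(\frac{1}{-14 - 11}\right)^{2}\right) = -17 - \left(165 + 103 \left(\frac{1}{-25}\right)^{2}\right) = -17 - \left(165 + 103 \left(- \frac{1}{25}\right)^{2}\right) = -17 - \left(165 + 103 \cdot \frac{1}{625}\right) = -17 - \left(165 + \frac{103}{625}\right) = -17 - \frac{103228}{625} = - \frac{113853}{625}$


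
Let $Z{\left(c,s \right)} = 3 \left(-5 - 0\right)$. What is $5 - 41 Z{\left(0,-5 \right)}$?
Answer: $620$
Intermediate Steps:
$Z{\left(c,s \right)} = -15$ ($Z{\left(c,s \right)} = 3 \left(-5 + 0\right) = 3 \left(-5\right) = -15$)
$5 - 41 Z{\left(0,-5 \right)} = 5 - -615 = 5 + 615 = 620$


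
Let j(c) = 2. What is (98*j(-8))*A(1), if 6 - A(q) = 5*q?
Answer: 196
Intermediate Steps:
A(q) = 6 - 5*q
(98*j(-8))*A(1) = (98*2)*(6 - 5*1) = 196*(6 - 5) = 196*1 = 196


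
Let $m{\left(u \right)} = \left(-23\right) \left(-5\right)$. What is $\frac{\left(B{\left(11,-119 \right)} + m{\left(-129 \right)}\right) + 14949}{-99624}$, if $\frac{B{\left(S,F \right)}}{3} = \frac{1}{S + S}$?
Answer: $- \frac{331411}{2191728} \approx -0.15121$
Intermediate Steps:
$B{\left(S,F \right)} = \frac{3}{2 S}$ ($B{\left(S,F \right)} = \frac{3}{S + S} = \frac{3}{2 S}$)
$m{\left(u \right)} = 115$
$\frac{\left(B{\left(11,-119 \right)} + m{\left(-129 \right)}\right) + 14949}{-99624} = \frac{\left(\frac{3}{2 \cdot 11} + 115\right) + 14949}{-99624} = \left(\left(\frac{3}{2} \cdot \frac{1}{11} + 115\right) + 14949\right) \left(- \frac{1}{99624}\right) = \left(\left(\frac{3}{22} + 115\right) + 14949\right) \left(- \frac{1}{99624}\right) = \left(\frac{2533}{22} + 14949\right) \left(- \frac{1}{99624}\right) = \frac{331411}{22} \left(- \frac{1}{99624}\right) = - \frac{331411}{2191728}$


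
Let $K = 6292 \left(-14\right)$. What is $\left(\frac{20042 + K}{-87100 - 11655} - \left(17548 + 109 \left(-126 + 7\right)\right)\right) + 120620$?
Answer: $\frac{11459894511}{98755} \approx 1.1604 \cdot 10^{5}$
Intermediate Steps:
$K = -88088$
$\left(\frac{20042 + K}{-87100 - 11655} - \left(17548 + 109 \left(-126 + 7\right)\right)\right) + 120620 = \left(\frac{20042 - 88088}{-87100 - 11655} - \left(17548 + 109 \left(-126 + 7\right)\right)\right) + 120620 = \left(- \frac{68046}{-98755} - 4577\right) + 120620 = \left(\left(-68046\right) \left(- \frac{1}{98755}\right) + \left(-17548 + 12971\right)\right) + 120620 = \left(\frac{68046}{98755} - 4577\right) + 120620 = - \frac{451933589}{98755} + 120620 = \frac{11459894511}{98755}$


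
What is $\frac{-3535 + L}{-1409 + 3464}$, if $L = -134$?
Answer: $- \frac{1223}{685} \approx -1.7854$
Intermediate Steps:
$\frac{-3535 + L}{-1409 + 3464} = \frac{-3535 - 134}{-1409 + 3464} = - \frac{3669}{2055} = \left(-3669\right) \frac{1}{2055} = - \frac{1223}{685}$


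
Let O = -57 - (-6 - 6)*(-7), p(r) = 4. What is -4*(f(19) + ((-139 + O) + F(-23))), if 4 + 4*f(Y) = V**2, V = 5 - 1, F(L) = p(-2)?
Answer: 1092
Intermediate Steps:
F(L) = 4
V = 4
O = -141 (O = -57 - (-12)*(-7) = -57 - 1*84 = -57 - 84 = -141)
f(Y) = 3 (f(Y) = -1 + (1/4)*4**2 = -1 + (1/4)*16 = -1 + 4 = 3)
-4*(f(19) + ((-139 + O) + F(-23))) = -4*(3 + ((-139 - 141) + 4)) = -4*(3 + (-280 + 4)) = -4*(3 - 276) = -4*(-273) = 1092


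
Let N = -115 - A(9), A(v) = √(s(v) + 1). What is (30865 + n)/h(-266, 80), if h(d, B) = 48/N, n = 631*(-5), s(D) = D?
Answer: -1593325/24 - 13855*√10/24 ≈ -68214.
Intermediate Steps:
n = -3155
A(v) = √(1 + v) (A(v) = √(v + 1) = √(1 + v))
N = -115 - √10 (N = -115 - √(1 + 9) = -115 - √10 ≈ -118.16)
h(d, B) = 48/(-115 - √10)
(30865 + n)/h(-266, 80) = (30865 - 3155)/(-368/881 + 16*√10/4405) = 27710/(-368/881 + 16*√10/4405)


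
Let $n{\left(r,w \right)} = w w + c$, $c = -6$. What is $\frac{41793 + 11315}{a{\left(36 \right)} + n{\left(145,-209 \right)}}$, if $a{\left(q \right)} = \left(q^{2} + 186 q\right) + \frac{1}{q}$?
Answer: $\frac{1911888}{1860013} \approx 1.0279$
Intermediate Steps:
$n{\left(r,w \right)} = -6 + w^{2}$ ($n{\left(r,w \right)} = w w - 6 = w^{2} - 6 = -6 + w^{2}$)
$a{\left(q \right)} = \frac{1}{q} + q^{2} + 186 q$
$\frac{41793 + 11315}{a{\left(36 \right)} + n{\left(145,-209 \right)}} = \frac{41793 + 11315}{\frac{1 + 36^{2} \left(186 + 36\right)}{36} - \left(6 - \left(-209\right)^{2}\right)} = \frac{53108}{\frac{1 + 1296 \cdot 222}{36} + \left(-6 + 43681\right)} = \frac{53108}{\frac{1 + 287712}{36} + 43675} = \frac{53108}{\frac{1}{36} \cdot 287713 + 43675} = \frac{53108}{\frac{287713}{36} + 43675} = \frac{53108}{\frac{1860013}{36}} = 53108 \cdot \frac{36}{1860013} = \frac{1911888}{1860013}$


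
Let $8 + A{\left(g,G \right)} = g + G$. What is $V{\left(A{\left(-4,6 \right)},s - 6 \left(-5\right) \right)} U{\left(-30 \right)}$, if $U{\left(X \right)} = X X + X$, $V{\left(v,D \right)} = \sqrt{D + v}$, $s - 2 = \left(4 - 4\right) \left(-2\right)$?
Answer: $870 \sqrt{26} \approx 4436.1$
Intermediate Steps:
$s = 2$ ($s = 2 + \left(4 - 4\right) \left(-2\right) = 2 + 0 \left(-2\right) = 2 + 0 = 2$)
$A{\left(g,G \right)} = -8 + G + g$ ($A{\left(g,G \right)} = -8 + \left(g + G\right) = -8 + \left(G + g\right) = -8 + G + g$)
$U{\left(X \right)} = X + X^{2}$ ($U{\left(X \right)} = X^{2} + X = X + X^{2}$)
$V{\left(A{\left(-4,6 \right)},s - 6 \left(-5\right) \right)} U{\left(-30 \right)} = \sqrt{\left(2 - 6 \left(-5\right)\right) - 6} \left(- 30 \left(1 - 30\right)\right) = \sqrt{\left(2 - -30\right) - 6} \left(\left(-30\right) \left(-29\right)\right) = \sqrt{\left(2 + 30\right) - 6} \cdot 870 = \sqrt{32 - 6} \cdot 870 = \sqrt{26} \cdot 870 = 870 \sqrt{26}$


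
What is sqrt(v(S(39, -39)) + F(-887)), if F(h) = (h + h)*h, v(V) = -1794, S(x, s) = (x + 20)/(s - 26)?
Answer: 4*sqrt(98234) ≈ 1253.7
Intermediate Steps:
S(x, s) = (20 + x)/(-26 + s)
F(h) = 2*h**2 (F(h) = (2*h)*h = 2*h**2)
sqrt(v(S(39, -39)) + F(-887)) = sqrt(-1794 + 2*(-887)**2) = sqrt(-1794 + 2*786769) = sqrt(-1794 + 1573538) = sqrt(1571744) = 4*sqrt(98234)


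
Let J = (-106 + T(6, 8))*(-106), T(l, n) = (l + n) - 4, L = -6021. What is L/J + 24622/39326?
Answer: 43307/1258432 ≈ 0.034413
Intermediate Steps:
T(l, n) = -4 + l + n
J = 10176 (J = (-106 + (-4 + 6 + 8))*(-106) = (-106 + 10)*(-106) = -96*(-106) = 10176)
L/J + 24622/39326 = -6021/10176 + 24622/39326 = -6021*1/10176 + 24622*(1/39326) = -2007/3392 + 12311/19663 = 43307/1258432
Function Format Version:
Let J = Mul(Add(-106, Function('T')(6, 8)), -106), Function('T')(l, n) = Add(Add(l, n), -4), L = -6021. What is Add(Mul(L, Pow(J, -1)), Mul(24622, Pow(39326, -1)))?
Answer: Rational(43307, 1258432) ≈ 0.034413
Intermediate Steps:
Function('T')(l, n) = Add(-4, l, n)
J = 10176 (J = Mul(Add(-106, Add(-4, 6, 8)), -106) = Mul(Add(-106, 10), -106) = Mul(-96, -106) = 10176)
Add(Mul(L, Pow(J, -1)), Mul(24622, Pow(39326, -1))) = Add(Mul(-6021, Pow(10176, -1)), Mul(24622, Pow(39326, -1))) = Add(Mul(-6021, Rational(1, 10176)), Mul(24622, Rational(1, 39326))) = Add(Rational(-2007, 3392), Rational(12311, 19663)) = Rational(43307, 1258432)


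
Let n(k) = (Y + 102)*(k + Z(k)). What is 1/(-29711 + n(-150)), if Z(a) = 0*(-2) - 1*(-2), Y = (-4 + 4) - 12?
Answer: -1/43031 ≈ -2.3239e-5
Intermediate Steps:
Y = -12 (Y = 0 - 12 = -12)
Z(a) = 2 (Z(a) = 0 + 2 = 2)
n(k) = 180 + 90*k (n(k) = (-12 + 102)*(k + 2) = 90*(2 + k) = 180 + 90*k)
1/(-29711 + n(-150)) = 1/(-29711 + (180 + 90*(-150))) = 1/(-29711 + (180 - 13500)) = 1/(-29711 - 13320) = 1/(-43031) = -1/43031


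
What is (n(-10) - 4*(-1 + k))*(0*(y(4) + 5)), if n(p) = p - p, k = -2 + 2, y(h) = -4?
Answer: 0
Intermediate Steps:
k = 0
n(p) = 0
(n(-10) - 4*(-1 + k))*(0*(y(4) + 5)) = (0 - 4*(-1 + 0))*(0*(-4 + 5)) = (0 - 4*(-1))*(0*1) = (0 + 4)*0 = 4*0 = 0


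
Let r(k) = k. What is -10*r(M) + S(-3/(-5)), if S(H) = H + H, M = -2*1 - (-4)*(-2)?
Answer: 506/5 ≈ 101.20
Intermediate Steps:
M = -10 (M = -2 - 2*4 = -2 - 8 = -10)
S(H) = 2*H
-10*r(M) + S(-3/(-5)) = -10*(-10) + 2*(-3/(-5)) = 100 + 2*(-3*(-1/5)) = 100 + 2*(3/5) = 100 + 6/5 = 506/5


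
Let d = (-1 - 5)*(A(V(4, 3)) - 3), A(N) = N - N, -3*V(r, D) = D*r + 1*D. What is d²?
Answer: 324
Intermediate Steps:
V(r, D) = -D/3 - D*r/3 (V(r, D) = -(D*r + 1*D)/3 = -(D*r + D)/3 = -(D + D*r)/3 = -D/3 - D*r/3)
A(N) = 0
d = 18 (d = (-1 - 5)*(0 - 3) = -6*(-3) = 18)
d² = 18² = 324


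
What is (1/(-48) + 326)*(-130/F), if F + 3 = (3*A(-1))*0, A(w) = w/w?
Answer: 1017055/72 ≈ 14126.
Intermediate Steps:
A(w) = 1
F = -3 (F = -3 + (3*1)*0 = -3 + 3*0 = -3 + 0 = -3)
(1/(-48) + 326)*(-130/F) = (1/(-48) + 326)*(-130/(-3)) = (-1/48 + 326)*(-130*(-⅓)) = (15647/48)*(130/3) = 1017055/72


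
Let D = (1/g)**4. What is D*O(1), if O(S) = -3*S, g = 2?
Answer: -3/16 ≈ -0.18750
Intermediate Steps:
D = 1/16 (D = (1/2)**4 = 1/16 ≈ 0.062500)
D*O(1) = (-3*1)/16 = (1/16)*(-3) = -3/16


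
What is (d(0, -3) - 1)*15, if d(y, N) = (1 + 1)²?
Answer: 45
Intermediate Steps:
d(y, N) = 4 (d(y, N) = 2² = 4)
(d(0, -3) - 1)*15 = (4 - 1)*15 = 3*15 = 45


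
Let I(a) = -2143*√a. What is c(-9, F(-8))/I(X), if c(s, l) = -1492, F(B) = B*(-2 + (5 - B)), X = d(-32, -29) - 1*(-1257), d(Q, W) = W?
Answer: 746*√307/657901 ≈ 0.019868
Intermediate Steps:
X = 1228 (X = -29 - 1*(-1257) = -29 + 1257 = 1228)
F(B) = B*(3 - B)
c(-9, F(-8))/I(X) = -1492*(-√307/1315802) = -(-746)*√307/657901 = 746*√307/657901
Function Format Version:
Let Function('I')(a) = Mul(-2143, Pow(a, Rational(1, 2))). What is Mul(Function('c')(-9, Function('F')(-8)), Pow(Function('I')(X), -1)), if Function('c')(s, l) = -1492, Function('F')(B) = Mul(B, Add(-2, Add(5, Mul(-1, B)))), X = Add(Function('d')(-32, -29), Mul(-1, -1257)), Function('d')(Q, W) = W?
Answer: Mul(Rational(746, 657901), Pow(307, Rational(1, 2))) ≈ 0.019868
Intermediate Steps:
X = 1228 (X = Add(-29, Mul(-1, -1257)) = Add(-29, 1257) = 1228)
Function('F')(B) = Mul(B, Add(3, Mul(-1, B)))
Mul(Function('c')(-9, Function('F')(-8)), Pow(Function('I')(X), -1)) = Mul(-1492, Pow(Mul(-2143, Pow(1228, Rational(1, 2))), -1)) = Mul(-1492, Pow(Mul(-2143, Mul(2, Pow(307, Rational(1, 2)))), -1)) = Mul(-1492, Pow(Mul(-4286, Pow(307, Rational(1, 2))), -1)) = Mul(-1492, Mul(Rational(-1, 1315802), Pow(307, Rational(1, 2)))) = Mul(Rational(746, 657901), Pow(307, Rational(1, 2)))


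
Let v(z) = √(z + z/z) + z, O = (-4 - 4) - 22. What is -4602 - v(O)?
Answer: -4572 - I*√29 ≈ -4572.0 - 5.3852*I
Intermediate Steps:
O = -30 (O = -8 - 22 = -30)
v(z) = z + √(1 + z) (v(z) = √(z + 1) + z = √(1 + z) + z = z + √(1 + z))
-4602 - v(O) = -4602 - (-30 + √(1 - 30)) = -4602 - (-30 + √(-29)) = -4602 - (-30 + I*√29) = -4602 + (30 - I*√29) = -4572 - I*√29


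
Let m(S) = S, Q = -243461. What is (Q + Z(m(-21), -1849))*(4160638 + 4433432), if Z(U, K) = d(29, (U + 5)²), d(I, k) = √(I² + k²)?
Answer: -2092320876270 + 8594070*√66377 ≈ -2.0901e+12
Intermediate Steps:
Z(U, K) = √(841 + (5 + U)⁴) (Z(U, K) = √(29² + ((U + 5)²)²) = √(841 + ((5 + U)²)²) = √(841 + (5 + U)⁴))
(Q + Z(m(-21), -1849))*(4160638 + 4433432) = (-243461 + √(841 + (5 - 21)⁴))*(4160638 + 4433432) = (-243461 + √(841 + (-16)⁴))*8594070 = (-243461 + √(841 + 65536))*8594070 = (-243461 + √66377)*8594070 = -2092320876270 + 8594070*√66377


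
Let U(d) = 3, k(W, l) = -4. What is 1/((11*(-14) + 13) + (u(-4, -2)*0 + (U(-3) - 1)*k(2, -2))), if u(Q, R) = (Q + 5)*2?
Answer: -1/149 ≈ -0.0067114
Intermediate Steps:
u(Q, R) = 10 + 2*Q (u(Q, R) = (5 + Q)*2 = 10 + 2*Q)
1/((11*(-14) + 13) + (u(-4, -2)*0 + (U(-3) - 1)*k(2, -2))) = 1/((11*(-14) + 13) + ((10 + 2*(-4))*0 + (3 - 1)*(-4))) = 1/((-154 + 13) + ((10 - 8)*0 + 2*(-4))) = 1/(-141 + (2*0 - 8)) = 1/(-141 + (0 - 8)) = 1/(-141 - 8) = 1/(-149) = -1/149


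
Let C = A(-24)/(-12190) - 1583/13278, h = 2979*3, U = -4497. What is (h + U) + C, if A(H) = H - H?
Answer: 58952737/13278 ≈ 4439.9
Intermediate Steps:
A(H) = 0
h = 8937
C = -1583/13278 (C = 0/(-12190) - 1583/13278 = 0*(-1/12190) - 1583*1/13278 = 0 - 1583/13278 = -1583/13278 ≈ -0.11922)
(h + U) + C = (8937 - 4497) - 1583/13278 = 4440 - 1583/13278 = 58952737/13278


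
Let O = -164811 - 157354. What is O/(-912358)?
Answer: 322165/912358 ≈ 0.35311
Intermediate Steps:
O = -322165
O/(-912358) = -322165/(-912358) = -322165*(-1/912358) = 322165/912358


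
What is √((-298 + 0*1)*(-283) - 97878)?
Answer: 2*I*√3386 ≈ 116.38*I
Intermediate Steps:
√((-298 + 0*1)*(-283) - 97878) = √((-298 + 0)*(-283) - 97878) = √(-298*(-283) - 97878) = √(84334 - 97878) = √(-13544) = 2*I*√3386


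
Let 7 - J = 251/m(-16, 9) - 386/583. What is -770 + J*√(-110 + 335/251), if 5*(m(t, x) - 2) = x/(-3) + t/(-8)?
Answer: -770 - 3457310*I*√273841/1316997 ≈ -770.0 - 1373.7*I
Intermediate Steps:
m(t, x) = 2 - x/15 - t/40 (m(t, x) = 2 + (x/(-3) + t/(-8))/5 = 2 + (x*(-⅓) + t*(-⅛))/5 = 2 + (-x/3 - t/8)/5 = 2 + (-x/15 - t/40) = 2 - x/15 - t/40)
J = -691462/5247 (J = 7 - (251/(2 - 1/15*9 - 1/40*(-16)) - 386/583) = 7 - (251/(2 - ⅗ + ⅖) - 386*1/583) = 7 - (251/(9/5) - 386/583) = 7 - (251*(5/9) - 386/583) = 7 - (1255/9 - 386/583) = 7 - 1*728191/5247 = 7 - 728191/5247 = -691462/5247 ≈ -131.78)
-770 + J*√(-110 + 335/251) = -770 - 691462*√(-110 + 335/251)/5247 = -770 - 3457310*I*√273841/1316997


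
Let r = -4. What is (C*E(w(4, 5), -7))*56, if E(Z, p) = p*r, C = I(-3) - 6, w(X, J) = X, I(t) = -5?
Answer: -17248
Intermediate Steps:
C = -11 (C = -5 - 6 = -11)
E(Z, p) = -4*p (E(Z, p) = p*(-4) = -4*p)
(C*E(w(4, 5), -7))*56 = -(-44)*(-7)*56 = -11*28*56 = -308*56 = -17248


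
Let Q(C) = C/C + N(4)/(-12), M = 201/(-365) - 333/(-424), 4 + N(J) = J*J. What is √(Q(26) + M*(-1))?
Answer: I*√1405259490/77380 ≈ 0.48445*I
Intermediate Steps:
N(J) = -4 + J² (N(J) = -4 + J*J = -4 + J²)
M = 36321/154760 (M = 201*(-1/365) - 333*(-1/424) = -201/365 + 333/424 = 36321/154760 ≈ 0.23469)
Q(C) = 0 (Q(C) = C/C + (-4 + 4²)/(-12) = 1 + (-4 + 16)*(-1/12) = 1 + 12*(-1/12) = 1 - 1 = 0)
√(Q(26) + M*(-1)) = √(0 + (36321/154760)*(-1)) = √(0 - 36321/154760) = √(-36321/154760) = I*√1405259490/77380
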